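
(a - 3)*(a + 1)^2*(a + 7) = a^4 + 6*a^3 - 12*a^2 - 38*a - 21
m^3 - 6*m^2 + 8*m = m*(m - 4)*(m - 2)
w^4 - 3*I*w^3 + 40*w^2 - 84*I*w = w*(w - 7*I)*(w - 2*I)*(w + 6*I)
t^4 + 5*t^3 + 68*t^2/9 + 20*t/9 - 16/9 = (t - 1/3)*(t + 4/3)*(t + 2)^2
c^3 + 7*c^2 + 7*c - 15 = (c - 1)*(c + 3)*(c + 5)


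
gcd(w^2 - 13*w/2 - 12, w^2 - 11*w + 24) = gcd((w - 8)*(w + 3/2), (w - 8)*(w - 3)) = w - 8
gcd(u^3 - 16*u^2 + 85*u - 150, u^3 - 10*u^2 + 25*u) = u^2 - 10*u + 25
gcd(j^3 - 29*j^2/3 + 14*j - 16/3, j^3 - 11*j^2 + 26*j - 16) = j^2 - 9*j + 8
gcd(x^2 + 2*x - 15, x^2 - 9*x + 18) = x - 3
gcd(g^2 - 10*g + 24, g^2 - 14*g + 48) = g - 6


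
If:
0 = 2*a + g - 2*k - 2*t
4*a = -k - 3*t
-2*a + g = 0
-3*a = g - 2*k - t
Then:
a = 0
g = 0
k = 0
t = 0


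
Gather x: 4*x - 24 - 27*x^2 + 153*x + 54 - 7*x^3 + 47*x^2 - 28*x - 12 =-7*x^3 + 20*x^2 + 129*x + 18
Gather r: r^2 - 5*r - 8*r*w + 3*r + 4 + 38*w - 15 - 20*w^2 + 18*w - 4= r^2 + r*(-8*w - 2) - 20*w^2 + 56*w - 15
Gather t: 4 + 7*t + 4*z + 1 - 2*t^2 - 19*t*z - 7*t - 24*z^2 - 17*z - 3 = -2*t^2 - 19*t*z - 24*z^2 - 13*z + 2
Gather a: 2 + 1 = 3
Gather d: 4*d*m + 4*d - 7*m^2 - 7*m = d*(4*m + 4) - 7*m^2 - 7*m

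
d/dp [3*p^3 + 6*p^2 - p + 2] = 9*p^2 + 12*p - 1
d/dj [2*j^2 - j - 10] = 4*j - 1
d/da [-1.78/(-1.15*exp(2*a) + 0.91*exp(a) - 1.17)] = (1.6198 - 4.094*exp(a))*exp(a)/(1.15*exp(2*a) - 0.91*exp(a) + 1.17)^2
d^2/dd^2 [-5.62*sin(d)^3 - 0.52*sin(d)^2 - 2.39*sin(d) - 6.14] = 6.605*sin(d) - 12.645*sin(3*d) - 1.04*cos(2*d)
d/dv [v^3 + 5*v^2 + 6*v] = 3*v^2 + 10*v + 6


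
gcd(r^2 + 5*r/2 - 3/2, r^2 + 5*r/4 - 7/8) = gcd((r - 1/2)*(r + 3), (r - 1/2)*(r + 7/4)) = r - 1/2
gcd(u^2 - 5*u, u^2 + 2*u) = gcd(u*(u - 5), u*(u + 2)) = u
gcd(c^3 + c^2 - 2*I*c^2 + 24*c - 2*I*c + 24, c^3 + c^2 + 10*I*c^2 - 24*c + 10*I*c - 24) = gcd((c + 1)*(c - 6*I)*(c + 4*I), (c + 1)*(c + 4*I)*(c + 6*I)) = c^2 + c*(1 + 4*I) + 4*I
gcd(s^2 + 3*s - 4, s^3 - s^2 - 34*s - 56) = s + 4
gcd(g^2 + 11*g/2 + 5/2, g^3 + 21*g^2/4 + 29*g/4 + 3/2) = 1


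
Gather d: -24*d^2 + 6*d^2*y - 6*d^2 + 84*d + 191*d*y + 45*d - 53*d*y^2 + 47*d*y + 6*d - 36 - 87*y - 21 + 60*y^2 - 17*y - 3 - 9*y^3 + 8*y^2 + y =d^2*(6*y - 30) + d*(-53*y^2 + 238*y + 135) - 9*y^3 + 68*y^2 - 103*y - 60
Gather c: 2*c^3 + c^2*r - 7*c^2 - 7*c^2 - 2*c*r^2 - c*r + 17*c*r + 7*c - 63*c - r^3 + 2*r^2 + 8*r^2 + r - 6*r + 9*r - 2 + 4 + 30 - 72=2*c^3 + c^2*(r - 14) + c*(-2*r^2 + 16*r - 56) - r^3 + 10*r^2 + 4*r - 40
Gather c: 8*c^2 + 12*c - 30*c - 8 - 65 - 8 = 8*c^2 - 18*c - 81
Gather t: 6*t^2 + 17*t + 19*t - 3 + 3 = 6*t^2 + 36*t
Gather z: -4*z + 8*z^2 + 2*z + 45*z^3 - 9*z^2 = 45*z^3 - z^2 - 2*z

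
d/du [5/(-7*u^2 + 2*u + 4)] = 10*(7*u - 1)/(-7*u^2 + 2*u + 4)^2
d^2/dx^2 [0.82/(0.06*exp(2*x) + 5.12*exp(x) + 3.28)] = (0.82*(0.12*exp(x) + 5.12)*(0.24*exp(x) + 10.24)*exp(x) - (0.1968*exp(x) + 4.1984)*(0.06*exp(2*x) + 5.12*exp(x) + 3.28))*exp(x)/(0.06*exp(2*x) + 5.12*exp(x) + 3.28)^3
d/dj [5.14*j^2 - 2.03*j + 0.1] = 10.28*j - 2.03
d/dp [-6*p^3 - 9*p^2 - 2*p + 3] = -18*p^2 - 18*p - 2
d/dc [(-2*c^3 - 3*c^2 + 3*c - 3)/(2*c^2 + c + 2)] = (-4*c^4 - 4*c^3 - 21*c^2 + 9)/(4*c^4 + 4*c^3 + 9*c^2 + 4*c + 4)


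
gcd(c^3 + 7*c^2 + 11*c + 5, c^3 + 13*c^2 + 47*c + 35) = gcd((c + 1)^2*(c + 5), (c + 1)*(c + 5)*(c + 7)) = c^2 + 6*c + 5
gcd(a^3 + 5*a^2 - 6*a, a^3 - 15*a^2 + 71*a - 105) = 1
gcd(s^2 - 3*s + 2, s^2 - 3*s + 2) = s^2 - 3*s + 2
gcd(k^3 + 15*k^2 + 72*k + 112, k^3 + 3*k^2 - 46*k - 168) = k + 4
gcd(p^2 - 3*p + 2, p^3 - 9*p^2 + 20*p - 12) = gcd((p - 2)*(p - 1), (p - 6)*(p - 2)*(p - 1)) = p^2 - 3*p + 2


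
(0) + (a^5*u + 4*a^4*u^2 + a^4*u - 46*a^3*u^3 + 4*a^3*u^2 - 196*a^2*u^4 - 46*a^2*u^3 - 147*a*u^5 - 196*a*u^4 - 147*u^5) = a^5*u + 4*a^4*u^2 + a^4*u - 46*a^3*u^3 + 4*a^3*u^2 - 196*a^2*u^4 - 46*a^2*u^3 - 147*a*u^5 - 196*a*u^4 - 147*u^5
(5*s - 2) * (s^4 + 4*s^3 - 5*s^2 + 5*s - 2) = 5*s^5 + 18*s^4 - 33*s^3 + 35*s^2 - 20*s + 4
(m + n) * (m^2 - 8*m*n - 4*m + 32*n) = m^3 - 7*m^2*n - 4*m^2 - 8*m*n^2 + 28*m*n + 32*n^2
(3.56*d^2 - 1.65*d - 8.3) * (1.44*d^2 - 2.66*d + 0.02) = 5.1264*d^4 - 11.8456*d^3 - 7.4918*d^2 + 22.045*d - 0.166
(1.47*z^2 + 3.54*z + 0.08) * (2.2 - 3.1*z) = -4.557*z^3 - 7.74*z^2 + 7.54*z + 0.176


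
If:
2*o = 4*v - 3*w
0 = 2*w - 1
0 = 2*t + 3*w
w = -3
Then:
No Solution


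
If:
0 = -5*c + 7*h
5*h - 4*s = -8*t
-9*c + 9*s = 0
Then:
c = 56*t/3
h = 40*t/3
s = 56*t/3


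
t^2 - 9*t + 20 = (t - 5)*(t - 4)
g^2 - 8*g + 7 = (g - 7)*(g - 1)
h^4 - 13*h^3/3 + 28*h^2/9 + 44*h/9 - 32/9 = (h - 8/3)*(h - 2)*(h - 2/3)*(h + 1)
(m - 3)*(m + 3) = m^2 - 9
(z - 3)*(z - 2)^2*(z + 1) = z^4 - 6*z^3 + 9*z^2 + 4*z - 12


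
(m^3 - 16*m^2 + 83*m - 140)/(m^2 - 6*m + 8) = (m^2 - 12*m + 35)/(m - 2)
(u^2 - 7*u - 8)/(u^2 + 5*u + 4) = (u - 8)/(u + 4)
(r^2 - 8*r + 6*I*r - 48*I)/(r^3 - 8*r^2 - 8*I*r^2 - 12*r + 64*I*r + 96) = (r + 6*I)/(r^2 - 8*I*r - 12)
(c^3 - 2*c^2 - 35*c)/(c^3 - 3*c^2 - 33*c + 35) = c/(c - 1)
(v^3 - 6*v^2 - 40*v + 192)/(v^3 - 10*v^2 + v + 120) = (v^2 + 2*v - 24)/(v^2 - 2*v - 15)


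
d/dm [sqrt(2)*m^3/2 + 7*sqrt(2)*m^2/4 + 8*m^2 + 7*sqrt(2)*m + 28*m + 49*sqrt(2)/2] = 3*sqrt(2)*m^2/2 + 7*sqrt(2)*m/2 + 16*m + 7*sqrt(2) + 28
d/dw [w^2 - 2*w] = 2*w - 2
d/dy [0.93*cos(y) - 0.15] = -0.93*sin(y)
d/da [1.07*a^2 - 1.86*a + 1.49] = 2.14*a - 1.86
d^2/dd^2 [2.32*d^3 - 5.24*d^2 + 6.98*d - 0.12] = 13.92*d - 10.48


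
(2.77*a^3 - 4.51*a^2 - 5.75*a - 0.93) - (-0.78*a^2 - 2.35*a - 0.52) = 2.77*a^3 - 3.73*a^2 - 3.4*a - 0.41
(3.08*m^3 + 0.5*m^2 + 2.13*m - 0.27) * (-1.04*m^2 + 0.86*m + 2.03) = -3.2032*m^5 + 2.1288*m^4 + 4.4672*m^3 + 3.1276*m^2 + 4.0917*m - 0.5481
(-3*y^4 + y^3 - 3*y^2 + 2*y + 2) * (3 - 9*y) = 27*y^5 - 18*y^4 + 30*y^3 - 27*y^2 - 12*y + 6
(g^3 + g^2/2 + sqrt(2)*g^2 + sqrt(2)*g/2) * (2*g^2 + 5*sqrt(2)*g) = 2*g^5 + g^4 + 7*sqrt(2)*g^4 + 7*sqrt(2)*g^3/2 + 10*g^3 + 5*g^2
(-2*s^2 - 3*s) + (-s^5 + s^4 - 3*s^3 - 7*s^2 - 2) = -s^5 + s^4 - 3*s^3 - 9*s^2 - 3*s - 2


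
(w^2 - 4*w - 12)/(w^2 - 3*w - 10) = (w - 6)/(w - 5)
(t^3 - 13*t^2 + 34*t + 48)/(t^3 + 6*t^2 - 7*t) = (t^3 - 13*t^2 + 34*t + 48)/(t*(t^2 + 6*t - 7))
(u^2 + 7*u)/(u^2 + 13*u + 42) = u/(u + 6)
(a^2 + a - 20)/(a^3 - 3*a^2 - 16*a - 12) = (-a^2 - a + 20)/(-a^3 + 3*a^2 + 16*a + 12)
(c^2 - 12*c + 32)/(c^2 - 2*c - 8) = (c - 8)/(c + 2)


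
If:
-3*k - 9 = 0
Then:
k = -3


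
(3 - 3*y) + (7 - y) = 10 - 4*y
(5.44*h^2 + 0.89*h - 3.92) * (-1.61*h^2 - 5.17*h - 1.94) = -8.7584*h^4 - 29.5577*h^3 - 8.8437*h^2 + 18.5398*h + 7.6048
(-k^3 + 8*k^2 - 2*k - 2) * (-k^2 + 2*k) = k^5 - 10*k^4 + 18*k^3 - 2*k^2 - 4*k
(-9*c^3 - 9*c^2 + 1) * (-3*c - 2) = 27*c^4 + 45*c^3 + 18*c^2 - 3*c - 2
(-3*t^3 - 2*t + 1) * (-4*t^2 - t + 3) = 12*t^5 + 3*t^4 - t^3 - 2*t^2 - 7*t + 3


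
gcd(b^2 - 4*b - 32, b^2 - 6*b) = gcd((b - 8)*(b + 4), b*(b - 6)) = 1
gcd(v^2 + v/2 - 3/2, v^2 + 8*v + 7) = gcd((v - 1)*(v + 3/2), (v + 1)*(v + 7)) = 1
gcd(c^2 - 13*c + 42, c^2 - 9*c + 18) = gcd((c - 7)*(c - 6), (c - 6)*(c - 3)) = c - 6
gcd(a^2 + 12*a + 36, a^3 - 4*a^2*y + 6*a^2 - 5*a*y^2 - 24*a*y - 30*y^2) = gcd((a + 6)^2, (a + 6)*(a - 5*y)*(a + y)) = a + 6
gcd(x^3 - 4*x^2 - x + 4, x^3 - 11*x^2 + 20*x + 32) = x^2 - 3*x - 4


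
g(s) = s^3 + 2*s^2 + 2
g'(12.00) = 480.00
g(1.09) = 5.67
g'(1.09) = 7.92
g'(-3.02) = 15.28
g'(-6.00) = 84.00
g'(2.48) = 28.37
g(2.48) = 29.55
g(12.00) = 2018.00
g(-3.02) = -7.30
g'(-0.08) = -0.30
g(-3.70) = -21.27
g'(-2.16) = 5.36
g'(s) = 3*s^2 + 4*s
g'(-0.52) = -1.27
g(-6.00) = -142.00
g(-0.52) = 2.40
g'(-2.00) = 4.00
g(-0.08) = 2.01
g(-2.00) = 2.00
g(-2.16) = 1.25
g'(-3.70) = 26.27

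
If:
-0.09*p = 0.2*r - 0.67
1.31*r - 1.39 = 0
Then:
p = 5.09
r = 1.06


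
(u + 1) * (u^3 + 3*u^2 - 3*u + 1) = u^4 + 4*u^3 - 2*u + 1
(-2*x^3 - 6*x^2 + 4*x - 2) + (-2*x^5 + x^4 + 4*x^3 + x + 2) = -2*x^5 + x^4 + 2*x^3 - 6*x^2 + 5*x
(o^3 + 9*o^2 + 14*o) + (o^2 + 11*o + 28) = o^3 + 10*o^2 + 25*o + 28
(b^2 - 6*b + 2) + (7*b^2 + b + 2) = 8*b^2 - 5*b + 4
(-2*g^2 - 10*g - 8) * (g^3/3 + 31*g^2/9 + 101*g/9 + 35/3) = -2*g^5/3 - 92*g^4/9 - 536*g^3/9 - 1468*g^2/9 - 1858*g/9 - 280/3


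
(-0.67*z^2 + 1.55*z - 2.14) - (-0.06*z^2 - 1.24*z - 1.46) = -0.61*z^2 + 2.79*z - 0.68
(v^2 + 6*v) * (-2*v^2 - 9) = -2*v^4 - 12*v^3 - 9*v^2 - 54*v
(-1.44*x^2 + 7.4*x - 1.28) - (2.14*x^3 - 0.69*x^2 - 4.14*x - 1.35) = -2.14*x^3 - 0.75*x^2 + 11.54*x + 0.0700000000000001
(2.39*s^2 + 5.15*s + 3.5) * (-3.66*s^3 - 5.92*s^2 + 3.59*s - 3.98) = -8.7474*s^5 - 32.9978*s^4 - 34.7179*s^3 - 11.7437*s^2 - 7.932*s - 13.93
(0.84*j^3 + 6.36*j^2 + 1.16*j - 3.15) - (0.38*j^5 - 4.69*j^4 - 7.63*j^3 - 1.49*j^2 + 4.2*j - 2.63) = -0.38*j^5 + 4.69*j^4 + 8.47*j^3 + 7.85*j^2 - 3.04*j - 0.52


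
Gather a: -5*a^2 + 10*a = -5*a^2 + 10*a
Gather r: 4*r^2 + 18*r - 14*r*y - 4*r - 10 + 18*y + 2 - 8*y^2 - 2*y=4*r^2 + r*(14 - 14*y) - 8*y^2 + 16*y - 8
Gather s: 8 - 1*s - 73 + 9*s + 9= 8*s - 56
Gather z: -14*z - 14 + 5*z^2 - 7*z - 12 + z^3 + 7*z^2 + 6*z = z^3 + 12*z^2 - 15*z - 26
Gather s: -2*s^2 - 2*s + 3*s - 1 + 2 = -2*s^2 + s + 1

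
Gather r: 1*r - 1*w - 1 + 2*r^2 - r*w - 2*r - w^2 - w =2*r^2 + r*(-w - 1) - w^2 - 2*w - 1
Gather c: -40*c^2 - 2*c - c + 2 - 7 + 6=-40*c^2 - 3*c + 1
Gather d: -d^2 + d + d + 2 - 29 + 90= -d^2 + 2*d + 63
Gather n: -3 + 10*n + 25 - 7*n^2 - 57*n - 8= -7*n^2 - 47*n + 14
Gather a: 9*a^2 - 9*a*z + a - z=9*a^2 + a*(1 - 9*z) - z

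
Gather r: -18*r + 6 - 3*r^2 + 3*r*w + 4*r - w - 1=-3*r^2 + r*(3*w - 14) - w + 5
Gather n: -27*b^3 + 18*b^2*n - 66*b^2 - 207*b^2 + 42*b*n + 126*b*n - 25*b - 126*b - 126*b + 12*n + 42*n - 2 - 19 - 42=-27*b^3 - 273*b^2 - 277*b + n*(18*b^2 + 168*b + 54) - 63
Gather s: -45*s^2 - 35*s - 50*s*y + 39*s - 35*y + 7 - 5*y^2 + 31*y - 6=-45*s^2 + s*(4 - 50*y) - 5*y^2 - 4*y + 1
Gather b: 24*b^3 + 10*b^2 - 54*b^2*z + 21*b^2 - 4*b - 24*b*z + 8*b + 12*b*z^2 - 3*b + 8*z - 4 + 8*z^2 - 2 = 24*b^3 + b^2*(31 - 54*z) + b*(12*z^2 - 24*z + 1) + 8*z^2 + 8*z - 6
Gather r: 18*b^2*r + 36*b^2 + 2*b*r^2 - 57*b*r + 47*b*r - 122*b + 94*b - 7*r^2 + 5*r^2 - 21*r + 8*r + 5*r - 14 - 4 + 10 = 36*b^2 - 28*b + r^2*(2*b - 2) + r*(18*b^2 - 10*b - 8) - 8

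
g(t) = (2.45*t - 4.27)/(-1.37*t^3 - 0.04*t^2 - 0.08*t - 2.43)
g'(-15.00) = -0.00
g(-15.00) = -0.01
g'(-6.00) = -0.02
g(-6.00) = -0.06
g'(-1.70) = -4.77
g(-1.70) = -1.95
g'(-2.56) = -0.55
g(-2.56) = -0.51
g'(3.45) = 0.02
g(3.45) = -0.07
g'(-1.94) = -2.10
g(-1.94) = -1.19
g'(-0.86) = -10.04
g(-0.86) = 4.20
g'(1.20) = -0.83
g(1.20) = 0.27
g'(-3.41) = -0.18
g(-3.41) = -0.24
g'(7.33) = 0.01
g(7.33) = -0.03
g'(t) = (2.45*t - 4.27)*(4.11*t^2 + 0.08*t + 0.08)/(-1.37*t^3 - 0.04*t^2 - 0.08*t - 2.43)^2 + 2.45/(-1.37*t^3 - 0.04*t^2 - 0.08*t - 2.43) = (6.713*t^3 - 17.4517*t^2 - 0.3416*t - 6.2951)/(1.8769*t^6 + 0.1096*t^5 + 0.2208*t^4 + 6.6646*t^3 + 0.2008*t^2 + 0.3888*t + 5.9049)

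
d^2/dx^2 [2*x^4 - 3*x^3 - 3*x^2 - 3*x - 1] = 24*x^2 - 18*x - 6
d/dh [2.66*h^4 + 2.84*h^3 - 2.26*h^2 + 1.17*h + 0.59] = 10.64*h^3 + 8.52*h^2 - 4.52*h + 1.17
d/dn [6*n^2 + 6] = 12*n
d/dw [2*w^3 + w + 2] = 6*w^2 + 1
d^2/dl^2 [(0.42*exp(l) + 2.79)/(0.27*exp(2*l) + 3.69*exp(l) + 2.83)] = (0.030618*exp(4*l) + 0.395118*exp(3*l) + 6.41349900000001*exp(2*l) + 25.075629*exp(l) - 25.771395)*exp(l)/(0.019683*exp(6*l) + 0.807003*exp(5*l) + 11.647962*exp(4*l) + 67.160583*exp(3*l) + 122.087898*exp(2*l) + 88.658523*exp(l) + 22.665187)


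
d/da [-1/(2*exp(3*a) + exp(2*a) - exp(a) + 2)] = (6*exp(2*a) + 2*exp(a) - 1)*exp(a)/(2*exp(3*a) + exp(2*a) - exp(a) + 2)^2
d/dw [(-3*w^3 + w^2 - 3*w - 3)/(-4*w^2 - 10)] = (6*w^4 + 39*w^2 - 22*w + 15)/(2*(4*w^4 + 20*w^2 + 25))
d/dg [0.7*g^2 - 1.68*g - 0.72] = 1.4*g - 1.68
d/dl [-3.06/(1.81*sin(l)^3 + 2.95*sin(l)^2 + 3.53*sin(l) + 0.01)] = (16.6158*sin(l)^2 + 18.054*sin(l) + 10.8018)*cos(l)/(1.81*sin(l)^3 + 2.95*sin(l)^2 + 3.53*sin(l) + 0.01)^2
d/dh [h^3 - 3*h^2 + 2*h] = 3*h^2 - 6*h + 2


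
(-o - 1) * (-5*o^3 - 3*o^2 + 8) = 5*o^4 + 8*o^3 + 3*o^2 - 8*o - 8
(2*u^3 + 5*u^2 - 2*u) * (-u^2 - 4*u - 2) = -2*u^5 - 13*u^4 - 22*u^3 - 2*u^2 + 4*u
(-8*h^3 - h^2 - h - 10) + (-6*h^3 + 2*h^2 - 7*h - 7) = -14*h^3 + h^2 - 8*h - 17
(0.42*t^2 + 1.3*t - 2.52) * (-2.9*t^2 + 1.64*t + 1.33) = -1.218*t^4 - 3.0812*t^3 + 9.9986*t^2 - 2.4038*t - 3.3516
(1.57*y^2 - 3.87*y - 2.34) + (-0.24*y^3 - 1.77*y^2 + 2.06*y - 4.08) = -0.24*y^3 - 0.2*y^2 - 1.81*y - 6.42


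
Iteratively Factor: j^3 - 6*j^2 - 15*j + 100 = (j - 5)*(j^2 - j - 20) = (j - 5)*(j + 4)*(j - 5)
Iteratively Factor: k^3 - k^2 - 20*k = (k + 4)*(k^2 - 5*k) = (k - 5)*(k + 4)*(k)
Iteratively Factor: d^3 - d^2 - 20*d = (d - 5)*(d^2 + 4*d) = (d - 5)*(d + 4)*(d)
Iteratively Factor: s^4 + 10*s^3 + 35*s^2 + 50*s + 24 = (s + 3)*(s^3 + 7*s^2 + 14*s + 8) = (s + 3)*(s + 4)*(s^2 + 3*s + 2) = (s + 2)*(s + 3)*(s + 4)*(s + 1)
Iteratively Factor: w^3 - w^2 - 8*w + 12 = (w - 2)*(w^2 + w - 6) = (w - 2)*(w + 3)*(w - 2)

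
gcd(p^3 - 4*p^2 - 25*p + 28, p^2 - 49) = p - 7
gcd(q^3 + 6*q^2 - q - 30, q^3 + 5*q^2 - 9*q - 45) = q^2 + 8*q + 15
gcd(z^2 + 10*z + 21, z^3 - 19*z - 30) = z + 3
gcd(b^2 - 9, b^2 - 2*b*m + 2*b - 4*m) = 1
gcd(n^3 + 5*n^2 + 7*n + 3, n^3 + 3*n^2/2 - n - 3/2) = n + 1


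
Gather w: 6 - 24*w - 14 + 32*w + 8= 8*w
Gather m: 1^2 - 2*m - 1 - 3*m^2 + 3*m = -3*m^2 + m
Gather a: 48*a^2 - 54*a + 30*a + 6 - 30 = 48*a^2 - 24*a - 24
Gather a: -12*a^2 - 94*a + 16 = -12*a^2 - 94*a + 16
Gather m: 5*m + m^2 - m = m^2 + 4*m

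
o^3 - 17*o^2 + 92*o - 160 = (o - 8)*(o - 5)*(o - 4)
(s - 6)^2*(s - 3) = s^3 - 15*s^2 + 72*s - 108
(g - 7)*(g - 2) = g^2 - 9*g + 14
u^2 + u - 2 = (u - 1)*(u + 2)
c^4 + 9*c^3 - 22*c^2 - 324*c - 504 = (c - 6)*(c + 2)*(c + 6)*(c + 7)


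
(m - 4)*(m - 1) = m^2 - 5*m + 4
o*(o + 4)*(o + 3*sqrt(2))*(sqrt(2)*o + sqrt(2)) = sqrt(2)*o^4 + 6*o^3 + 5*sqrt(2)*o^3 + 4*sqrt(2)*o^2 + 30*o^2 + 24*o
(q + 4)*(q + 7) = q^2 + 11*q + 28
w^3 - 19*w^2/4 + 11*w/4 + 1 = (w - 4)*(w - 1)*(w + 1/4)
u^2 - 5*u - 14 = (u - 7)*(u + 2)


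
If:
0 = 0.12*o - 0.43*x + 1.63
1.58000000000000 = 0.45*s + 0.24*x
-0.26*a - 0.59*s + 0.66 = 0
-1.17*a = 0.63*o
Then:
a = -0.52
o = 0.96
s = 1.35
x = 4.06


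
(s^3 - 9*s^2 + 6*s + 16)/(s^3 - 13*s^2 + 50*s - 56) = (s^2 - 7*s - 8)/(s^2 - 11*s + 28)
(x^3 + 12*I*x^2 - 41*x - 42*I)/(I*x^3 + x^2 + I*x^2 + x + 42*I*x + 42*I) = (-I*x^3 + 12*x^2 + 41*I*x - 42)/(x^3 + x^2*(1 - I) + x*(42 - I) + 42)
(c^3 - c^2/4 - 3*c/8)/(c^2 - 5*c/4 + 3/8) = c*(2*c + 1)/(2*c - 1)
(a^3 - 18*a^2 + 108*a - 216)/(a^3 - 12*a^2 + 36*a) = (a - 6)/a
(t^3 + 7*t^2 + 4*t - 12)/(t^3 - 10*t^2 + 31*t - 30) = (t^3 + 7*t^2 + 4*t - 12)/(t^3 - 10*t^2 + 31*t - 30)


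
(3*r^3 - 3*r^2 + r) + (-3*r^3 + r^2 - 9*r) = -2*r^2 - 8*r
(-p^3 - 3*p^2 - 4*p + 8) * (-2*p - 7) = 2*p^4 + 13*p^3 + 29*p^2 + 12*p - 56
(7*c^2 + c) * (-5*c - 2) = -35*c^3 - 19*c^2 - 2*c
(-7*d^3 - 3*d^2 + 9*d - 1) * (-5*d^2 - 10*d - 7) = 35*d^5 + 85*d^4 + 34*d^3 - 64*d^2 - 53*d + 7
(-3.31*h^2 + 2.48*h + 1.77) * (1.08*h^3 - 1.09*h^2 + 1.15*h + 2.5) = -3.5748*h^5 + 6.2863*h^4 - 4.5981*h^3 - 7.3523*h^2 + 8.2355*h + 4.425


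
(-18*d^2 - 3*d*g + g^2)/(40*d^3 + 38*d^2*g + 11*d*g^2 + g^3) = (-18*d^2 - 3*d*g + g^2)/(40*d^3 + 38*d^2*g + 11*d*g^2 + g^3)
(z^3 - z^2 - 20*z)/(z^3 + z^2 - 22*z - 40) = z/(z + 2)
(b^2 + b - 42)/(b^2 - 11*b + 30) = (b + 7)/(b - 5)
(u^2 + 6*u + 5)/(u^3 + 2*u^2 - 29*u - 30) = (u + 5)/(u^2 + u - 30)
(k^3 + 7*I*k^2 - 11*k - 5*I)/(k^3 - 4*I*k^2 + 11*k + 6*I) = (k + 5*I)/(k - 6*I)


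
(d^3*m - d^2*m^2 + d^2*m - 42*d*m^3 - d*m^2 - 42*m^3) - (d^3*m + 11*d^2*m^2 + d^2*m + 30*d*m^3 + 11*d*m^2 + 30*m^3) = -12*d^2*m^2 - 72*d*m^3 - 12*d*m^2 - 72*m^3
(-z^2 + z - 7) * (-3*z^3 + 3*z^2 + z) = 3*z^5 - 6*z^4 + 23*z^3 - 20*z^2 - 7*z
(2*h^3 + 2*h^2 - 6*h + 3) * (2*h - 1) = 4*h^4 + 2*h^3 - 14*h^2 + 12*h - 3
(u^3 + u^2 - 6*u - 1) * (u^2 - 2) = u^5 + u^4 - 8*u^3 - 3*u^2 + 12*u + 2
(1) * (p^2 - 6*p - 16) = p^2 - 6*p - 16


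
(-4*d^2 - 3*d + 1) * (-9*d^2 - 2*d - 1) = 36*d^4 + 35*d^3 + d^2 + d - 1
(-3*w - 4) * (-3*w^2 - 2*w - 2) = 9*w^3 + 18*w^2 + 14*w + 8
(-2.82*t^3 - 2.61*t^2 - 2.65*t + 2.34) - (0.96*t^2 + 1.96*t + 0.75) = -2.82*t^3 - 3.57*t^2 - 4.61*t + 1.59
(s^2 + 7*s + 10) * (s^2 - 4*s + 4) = s^4 + 3*s^3 - 14*s^2 - 12*s + 40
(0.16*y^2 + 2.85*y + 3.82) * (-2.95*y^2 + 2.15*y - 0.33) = -0.472*y^4 - 8.0635*y^3 - 5.1943*y^2 + 7.2725*y - 1.2606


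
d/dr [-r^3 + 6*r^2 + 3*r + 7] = -3*r^2 + 12*r + 3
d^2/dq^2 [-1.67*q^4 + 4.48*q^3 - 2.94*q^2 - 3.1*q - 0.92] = -20.04*q^2 + 26.88*q - 5.88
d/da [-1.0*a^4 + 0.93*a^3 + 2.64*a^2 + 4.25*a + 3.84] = -4.0*a^3 + 2.79*a^2 + 5.28*a + 4.25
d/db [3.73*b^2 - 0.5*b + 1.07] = 7.46*b - 0.5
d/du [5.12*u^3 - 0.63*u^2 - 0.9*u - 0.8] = 15.36*u^2 - 1.26*u - 0.9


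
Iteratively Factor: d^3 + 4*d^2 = (d)*(d^2 + 4*d) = d*(d + 4)*(d)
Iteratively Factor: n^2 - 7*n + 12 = (n - 3)*(n - 4)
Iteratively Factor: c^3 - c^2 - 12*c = (c)*(c^2 - c - 12) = c*(c + 3)*(c - 4)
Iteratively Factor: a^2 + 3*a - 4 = (a + 4)*(a - 1)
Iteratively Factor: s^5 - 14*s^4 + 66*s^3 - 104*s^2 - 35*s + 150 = (s - 5)*(s^4 - 9*s^3 + 21*s^2 + s - 30) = (s - 5)*(s - 2)*(s^3 - 7*s^2 + 7*s + 15) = (s - 5)*(s - 3)*(s - 2)*(s^2 - 4*s - 5) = (s - 5)^2*(s - 3)*(s - 2)*(s + 1)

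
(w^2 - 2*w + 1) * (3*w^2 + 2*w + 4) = 3*w^4 - 4*w^3 + 3*w^2 - 6*w + 4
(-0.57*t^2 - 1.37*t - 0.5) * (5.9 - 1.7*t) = 0.969*t^3 - 1.034*t^2 - 7.233*t - 2.95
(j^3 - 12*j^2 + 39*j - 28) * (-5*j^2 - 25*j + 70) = -5*j^5 + 35*j^4 + 175*j^3 - 1675*j^2 + 3430*j - 1960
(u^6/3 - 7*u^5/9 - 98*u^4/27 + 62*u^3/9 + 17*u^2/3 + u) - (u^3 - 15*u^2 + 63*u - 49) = u^6/3 - 7*u^5/9 - 98*u^4/27 + 53*u^3/9 + 62*u^2/3 - 62*u + 49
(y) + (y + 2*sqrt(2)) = 2*y + 2*sqrt(2)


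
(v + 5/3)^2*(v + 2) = v^3 + 16*v^2/3 + 85*v/9 + 50/9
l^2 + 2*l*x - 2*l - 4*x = (l - 2)*(l + 2*x)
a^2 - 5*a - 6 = (a - 6)*(a + 1)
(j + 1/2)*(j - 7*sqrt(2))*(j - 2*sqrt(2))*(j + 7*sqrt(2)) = j^4 - 2*sqrt(2)*j^3 + j^3/2 - 98*j^2 - sqrt(2)*j^2 - 49*j + 196*sqrt(2)*j + 98*sqrt(2)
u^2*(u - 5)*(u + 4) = u^4 - u^3 - 20*u^2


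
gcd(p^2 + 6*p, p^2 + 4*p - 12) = p + 6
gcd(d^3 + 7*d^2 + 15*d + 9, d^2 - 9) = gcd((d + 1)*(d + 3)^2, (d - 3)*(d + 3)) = d + 3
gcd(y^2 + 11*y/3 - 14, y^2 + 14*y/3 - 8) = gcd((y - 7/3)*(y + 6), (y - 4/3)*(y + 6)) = y + 6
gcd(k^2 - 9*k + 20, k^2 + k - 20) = k - 4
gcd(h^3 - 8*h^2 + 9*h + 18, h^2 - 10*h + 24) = h - 6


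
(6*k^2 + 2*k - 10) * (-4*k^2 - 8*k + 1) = -24*k^4 - 56*k^3 + 30*k^2 + 82*k - 10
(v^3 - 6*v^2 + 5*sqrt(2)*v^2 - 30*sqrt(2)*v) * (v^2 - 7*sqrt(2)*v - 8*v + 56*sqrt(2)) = v^5 - 14*v^4 - 2*sqrt(2)*v^4 - 22*v^3 + 28*sqrt(2)*v^3 - 96*sqrt(2)*v^2 + 980*v^2 - 3360*v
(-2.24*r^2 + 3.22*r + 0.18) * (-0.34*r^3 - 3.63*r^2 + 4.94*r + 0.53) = 0.7616*r^5 + 7.0364*r^4 - 22.8154*r^3 + 14.0662*r^2 + 2.5958*r + 0.0954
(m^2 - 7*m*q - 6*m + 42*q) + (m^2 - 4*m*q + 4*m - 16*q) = 2*m^2 - 11*m*q - 2*m + 26*q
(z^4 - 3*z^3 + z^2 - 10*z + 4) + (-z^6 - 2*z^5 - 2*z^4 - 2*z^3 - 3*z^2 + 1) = -z^6 - 2*z^5 - z^4 - 5*z^3 - 2*z^2 - 10*z + 5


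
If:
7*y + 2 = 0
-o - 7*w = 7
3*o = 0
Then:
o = 0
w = -1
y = -2/7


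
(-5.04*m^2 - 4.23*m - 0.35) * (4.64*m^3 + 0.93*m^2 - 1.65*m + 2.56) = -23.3856*m^5 - 24.3144*m^4 + 2.7581*m^3 - 6.2484*m^2 - 10.2513*m - 0.896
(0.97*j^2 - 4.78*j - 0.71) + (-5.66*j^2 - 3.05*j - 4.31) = -4.69*j^2 - 7.83*j - 5.02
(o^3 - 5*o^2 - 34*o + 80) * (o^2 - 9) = o^5 - 5*o^4 - 43*o^3 + 125*o^2 + 306*o - 720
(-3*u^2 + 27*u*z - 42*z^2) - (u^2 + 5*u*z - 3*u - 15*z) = -4*u^2 + 22*u*z + 3*u - 42*z^2 + 15*z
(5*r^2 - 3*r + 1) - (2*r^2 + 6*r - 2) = 3*r^2 - 9*r + 3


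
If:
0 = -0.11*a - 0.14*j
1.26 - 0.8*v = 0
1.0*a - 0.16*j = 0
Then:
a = 0.00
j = 0.00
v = 1.58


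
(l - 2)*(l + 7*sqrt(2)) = l^2 - 2*l + 7*sqrt(2)*l - 14*sqrt(2)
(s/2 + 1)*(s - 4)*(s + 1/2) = s^3/2 - 3*s^2/4 - 9*s/2 - 2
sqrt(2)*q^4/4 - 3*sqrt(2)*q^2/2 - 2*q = q*(q/2 + sqrt(2)/2)*(q - 2*sqrt(2))*(sqrt(2)*q/2 + 1)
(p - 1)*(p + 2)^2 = p^3 + 3*p^2 - 4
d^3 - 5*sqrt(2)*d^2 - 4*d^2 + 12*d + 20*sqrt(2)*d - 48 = (d - 4)*(d - 3*sqrt(2))*(d - 2*sqrt(2))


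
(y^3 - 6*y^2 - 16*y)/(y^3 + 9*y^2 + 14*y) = (y - 8)/(y + 7)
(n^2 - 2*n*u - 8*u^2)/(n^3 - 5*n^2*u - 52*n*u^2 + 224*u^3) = (-n - 2*u)/(-n^2 + n*u + 56*u^2)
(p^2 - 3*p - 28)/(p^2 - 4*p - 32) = (p - 7)/(p - 8)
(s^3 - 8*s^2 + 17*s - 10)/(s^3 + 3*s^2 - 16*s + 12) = (s - 5)/(s + 6)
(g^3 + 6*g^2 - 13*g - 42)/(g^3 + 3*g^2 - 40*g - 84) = (g - 3)/(g - 6)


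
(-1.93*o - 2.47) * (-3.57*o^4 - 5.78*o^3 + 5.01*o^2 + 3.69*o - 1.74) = 6.8901*o^5 + 19.9733*o^4 + 4.6073*o^3 - 19.4964*o^2 - 5.7561*o + 4.2978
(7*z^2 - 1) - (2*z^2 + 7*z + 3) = 5*z^2 - 7*z - 4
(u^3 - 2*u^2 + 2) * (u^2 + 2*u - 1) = u^5 - 5*u^3 + 4*u^2 + 4*u - 2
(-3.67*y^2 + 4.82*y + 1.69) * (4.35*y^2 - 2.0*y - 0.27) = -15.9645*y^4 + 28.307*y^3 - 1.2976*y^2 - 4.6814*y - 0.4563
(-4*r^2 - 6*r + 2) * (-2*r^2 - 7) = 8*r^4 + 12*r^3 + 24*r^2 + 42*r - 14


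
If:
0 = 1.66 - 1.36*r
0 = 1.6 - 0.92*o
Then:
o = 1.74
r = 1.22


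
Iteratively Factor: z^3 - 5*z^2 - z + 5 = (z - 1)*(z^2 - 4*z - 5) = (z - 1)*(z + 1)*(z - 5)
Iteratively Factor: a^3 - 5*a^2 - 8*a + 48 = (a - 4)*(a^2 - a - 12) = (a - 4)*(a + 3)*(a - 4)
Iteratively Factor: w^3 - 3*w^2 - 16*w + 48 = (w + 4)*(w^2 - 7*w + 12) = (w - 3)*(w + 4)*(w - 4)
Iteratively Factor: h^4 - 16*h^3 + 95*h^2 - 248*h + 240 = (h - 3)*(h^3 - 13*h^2 + 56*h - 80) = (h - 4)*(h - 3)*(h^2 - 9*h + 20) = (h - 4)^2*(h - 3)*(h - 5)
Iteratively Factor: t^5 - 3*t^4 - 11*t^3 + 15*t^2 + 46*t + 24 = (t + 1)*(t^4 - 4*t^3 - 7*t^2 + 22*t + 24) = (t - 4)*(t + 1)*(t^3 - 7*t - 6) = (t - 4)*(t - 3)*(t + 1)*(t^2 + 3*t + 2) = (t - 4)*(t - 3)*(t + 1)*(t + 2)*(t + 1)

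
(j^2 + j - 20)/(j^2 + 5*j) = (j - 4)/j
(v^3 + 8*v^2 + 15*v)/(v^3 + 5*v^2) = (v + 3)/v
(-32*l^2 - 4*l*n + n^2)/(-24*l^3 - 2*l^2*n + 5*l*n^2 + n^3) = (8*l - n)/(6*l^2 - l*n - n^2)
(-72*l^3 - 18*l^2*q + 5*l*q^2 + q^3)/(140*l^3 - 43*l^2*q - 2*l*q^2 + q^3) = (18*l^2 + 9*l*q + q^2)/(-35*l^2 + 2*l*q + q^2)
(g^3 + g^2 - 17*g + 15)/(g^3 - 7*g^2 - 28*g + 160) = (g^2 - 4*g + 3)/(g^2 - 12*g + 32)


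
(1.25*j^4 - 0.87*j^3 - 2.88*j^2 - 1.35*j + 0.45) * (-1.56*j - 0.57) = -1.95*j^5 + 0.6447*j^4 + 4.9887*j^3 + 3.7476*j^2 + 0.0674999999999999*j - 0.2565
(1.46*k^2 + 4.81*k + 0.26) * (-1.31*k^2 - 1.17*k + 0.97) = -1.9126*k^4 - 8.0093*k^3 - 4.5521*k^2 + 4.3615*k + 0.2522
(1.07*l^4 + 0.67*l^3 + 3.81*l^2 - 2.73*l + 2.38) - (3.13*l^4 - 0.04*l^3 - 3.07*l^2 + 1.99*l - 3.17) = -2.06*l^4 + 0.71*l^3 + 6.88*l^2 - 4.72*l + 5.55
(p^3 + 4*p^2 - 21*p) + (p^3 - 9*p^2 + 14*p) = 2*p^3 - 5*p^2 - 7*p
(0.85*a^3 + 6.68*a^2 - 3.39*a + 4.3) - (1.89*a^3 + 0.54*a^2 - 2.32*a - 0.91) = -1.04*a^3 + 6.14*a^2 - 1.07*a + 5.21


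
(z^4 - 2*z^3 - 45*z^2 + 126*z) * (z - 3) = z^5 - 5*z^4 - 39*z^3 + 261*z^2 - 378*z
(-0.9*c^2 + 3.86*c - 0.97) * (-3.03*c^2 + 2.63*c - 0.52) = 2.727*c^4 - 14.0628*c^3 + 13.5589*c^2 - 4.5583*c + 0.5044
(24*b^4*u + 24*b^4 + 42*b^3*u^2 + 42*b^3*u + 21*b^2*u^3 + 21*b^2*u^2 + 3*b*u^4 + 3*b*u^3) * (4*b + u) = 96*b^5*u + 96*b^5 + 192*b^4*u^2 + 192*b^4*u + 126*b^3*u^3 + 126*b^3*u^2 + 33*b^2*u^4 + 33*b^2*u^3 + 3*b*u^5 + 3*b*u^4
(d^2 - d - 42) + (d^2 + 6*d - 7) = 2*d^2 + 5*d - 49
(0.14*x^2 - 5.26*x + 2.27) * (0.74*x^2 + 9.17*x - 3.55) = 0.1036*x^4 - 2.6086*x^3 - 47.0514*x^2 + 39.4889*x - 8.0585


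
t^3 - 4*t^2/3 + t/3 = t*(t - 1)*(t - 1/3)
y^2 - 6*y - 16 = (y - 8)*(y + 2)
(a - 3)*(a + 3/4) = a^2 - 9*a/4 - 9/4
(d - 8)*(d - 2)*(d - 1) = d^3 - 11*d^2 + 26*d - 16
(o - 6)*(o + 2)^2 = o^3 - 2*o^2 - 20*o - 24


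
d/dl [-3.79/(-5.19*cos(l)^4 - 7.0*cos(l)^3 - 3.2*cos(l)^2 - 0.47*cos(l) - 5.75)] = (78.6804*cos(l)^3 + 79.59*cos(l)^2 + 24.256*cos(l) + 1.7813)*sin(l)/(5.19*cos(l)^4 + 7.0*cos(l)^3 + 3.2*cos(l)^2 + 0.47*cos(l) + 5.75)^2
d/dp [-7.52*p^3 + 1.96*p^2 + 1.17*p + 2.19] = -22.56*p^2 + 3.92*p + 1.17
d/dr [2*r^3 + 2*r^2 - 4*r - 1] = 6*r^2 + 4*r - 4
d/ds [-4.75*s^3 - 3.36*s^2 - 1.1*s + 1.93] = -14.25*s^2 - 6.72*s - 1.1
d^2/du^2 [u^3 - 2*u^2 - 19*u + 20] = 6*u - 4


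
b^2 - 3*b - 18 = (b - 6)*(b + 3)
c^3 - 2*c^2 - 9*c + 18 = (c - 3)*(c - 2)*(c + 3)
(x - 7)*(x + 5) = x^2 - 2*x - 35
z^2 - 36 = (z - 6)*(z + 6)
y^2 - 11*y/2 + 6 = (y - 4)*(y - 3/2)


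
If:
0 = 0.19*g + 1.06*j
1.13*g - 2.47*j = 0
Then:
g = 0.00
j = 0.00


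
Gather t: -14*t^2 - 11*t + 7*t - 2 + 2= -14*t^2 - 4*t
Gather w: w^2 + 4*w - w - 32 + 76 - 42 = w^2 + 3*w + 2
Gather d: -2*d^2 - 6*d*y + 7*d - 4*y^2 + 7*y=-2*d^2 + d*(7 - 6*y) - 4*y^2 + 7*y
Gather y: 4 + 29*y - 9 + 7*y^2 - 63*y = 7*y^2 - 34*y - 5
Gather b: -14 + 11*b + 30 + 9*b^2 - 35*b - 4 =9*b^2 - 24*b + 12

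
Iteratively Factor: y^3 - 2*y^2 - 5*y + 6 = (y - 3)*(y^2 + y - 2) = (y - 3)*(y + 2)*(y - 1)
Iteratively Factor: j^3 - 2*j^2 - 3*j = (j)*(j^2 - 2*j - 3) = j*(j + 1)*(j - 3)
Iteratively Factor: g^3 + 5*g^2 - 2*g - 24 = (g + 3)*(g^2 + 2*g - 8) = (g - 2)*(g + 3)*(g + 4)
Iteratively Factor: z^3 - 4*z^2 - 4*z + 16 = (z - 2)*(z^2 - 2*z - 8) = (z - 4)*(z - 2)*(z + 2)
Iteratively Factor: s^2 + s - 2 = (s + 2)*(s - 1)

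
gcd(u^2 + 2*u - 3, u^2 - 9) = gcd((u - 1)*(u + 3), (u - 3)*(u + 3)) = u + 3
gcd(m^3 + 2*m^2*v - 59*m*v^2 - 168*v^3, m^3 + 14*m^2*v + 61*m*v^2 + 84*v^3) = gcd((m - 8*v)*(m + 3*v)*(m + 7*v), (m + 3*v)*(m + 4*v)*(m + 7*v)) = m^2 + 10*m*v + 21*v^2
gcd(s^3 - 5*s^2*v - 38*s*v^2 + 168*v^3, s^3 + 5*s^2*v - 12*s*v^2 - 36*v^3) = s + 6*v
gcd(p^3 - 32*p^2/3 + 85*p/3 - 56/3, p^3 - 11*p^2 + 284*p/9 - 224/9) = p^2 - 29*p/3 + 56/3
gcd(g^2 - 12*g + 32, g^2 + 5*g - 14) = 1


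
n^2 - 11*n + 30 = (n - 6)*(n - 5)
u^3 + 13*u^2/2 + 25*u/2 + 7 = (u + 1)*(u + 2)*(u + 7/2)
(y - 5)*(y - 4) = y^2 - 9*y + 20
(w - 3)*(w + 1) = w^2 - 2*w - 3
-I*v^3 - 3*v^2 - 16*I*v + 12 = (v - 6*I)*(v + 2*I)*(-I*v + 1)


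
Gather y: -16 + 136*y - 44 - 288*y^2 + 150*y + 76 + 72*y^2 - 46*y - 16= -216*y^2 + 240*y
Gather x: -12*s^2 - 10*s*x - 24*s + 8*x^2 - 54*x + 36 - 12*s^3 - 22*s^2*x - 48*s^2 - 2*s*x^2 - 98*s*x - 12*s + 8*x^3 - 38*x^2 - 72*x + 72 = -12*s^3 - 60*s^2 - 36*s + 8*x^3 + x^2*(-2*s - 30) + x*(-22*s^2 - 108*s - 126) + 108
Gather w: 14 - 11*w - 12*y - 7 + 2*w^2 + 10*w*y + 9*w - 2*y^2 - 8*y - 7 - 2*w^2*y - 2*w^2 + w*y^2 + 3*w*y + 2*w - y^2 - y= -2*w^2*y + w*(y^2 + 13*y) - 3*y^2 - 21*y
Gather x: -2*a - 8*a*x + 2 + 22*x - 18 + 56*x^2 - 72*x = -2*a + 56*x^2 + x*(-8*a - 50) - 16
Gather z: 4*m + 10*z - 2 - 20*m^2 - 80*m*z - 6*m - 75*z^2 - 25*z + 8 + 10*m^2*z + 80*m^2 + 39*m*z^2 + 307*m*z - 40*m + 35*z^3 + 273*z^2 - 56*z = 60*m^2 - 42*m + 35*z^3 + z^2*(39*m + 198) + z*(10*m^2 + 227*m - 71) + 6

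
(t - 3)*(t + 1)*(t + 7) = t^3 + 5*t^2 - 17*t - 21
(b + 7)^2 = b^2 + 14*b + 49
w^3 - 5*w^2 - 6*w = w*(w - 6)*(w + 1)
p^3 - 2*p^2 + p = p*(p - 1)^2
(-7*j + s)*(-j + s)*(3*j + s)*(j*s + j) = 21*j^4*s + 21*j^4 - 17*j^3*s^2 - 17*j^3*s - 5*j^2*s^3 - 5*j^2*s^2 + j*s^4 + j*s^3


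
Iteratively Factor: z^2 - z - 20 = (z + 4)*(z - 5)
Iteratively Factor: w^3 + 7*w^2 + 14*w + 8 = (w + 4)*(w^2 + 3*w + 2) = (w + 2)*(w + 4)*(w + 1)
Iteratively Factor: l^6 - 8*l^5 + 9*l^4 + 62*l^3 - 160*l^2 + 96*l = (l)*(l^5 - 8*l^4 + 9*l^3 + 62*l^2 - 160*l + 96) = l*(l + 3)*(l^4 - 11*l^3 + 42*l^2 - 64*l + 32) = l*(l - 4)*(l + 3)*(l^3 - 7*l^2 + 14*l - 8) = l*(l - 4)*(l - 2)*(l + 3)*(l^2 - 5*l + 4) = l*(l - 4)*(l - 2)*(l - 1)*(l + 3)*(l - 4)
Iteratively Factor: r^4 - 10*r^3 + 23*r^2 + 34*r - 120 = (r + 2)*(r^3 - 12*r^2 + 47*r - 60) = (r - 4)*(r + 2)*(r^2 - 8*r + 15) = (r - 5)*(r - 4)*(r + 2)*(r - 3)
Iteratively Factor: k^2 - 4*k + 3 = (k - 1)*(k - 3)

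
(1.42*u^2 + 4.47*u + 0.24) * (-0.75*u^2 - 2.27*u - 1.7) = -1.065*u^4 - 6.5759*u^3 - 12.7409*u^2 - 8.1438*u - 0.408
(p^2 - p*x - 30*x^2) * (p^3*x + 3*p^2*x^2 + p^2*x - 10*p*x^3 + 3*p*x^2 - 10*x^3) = p^5*x + 2*p^4*x^2 + p^4*x - 43*p^3*x^3 + 2*p^3*x^2 - 80*p^2*x^4 - 43*p^2*x^3 + 300*p*x^5 - 80*p*x^4 + 300*x^5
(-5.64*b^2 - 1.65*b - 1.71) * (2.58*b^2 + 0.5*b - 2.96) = -14.5512*b^4 - 7.077*b^3 + 11.4576*b^2 + 4.029*b + 5.0616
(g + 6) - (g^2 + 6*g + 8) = -g^2 - 5*g - 2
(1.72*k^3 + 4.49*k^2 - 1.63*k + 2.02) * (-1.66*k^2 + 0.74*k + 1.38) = -2.8552*k^5 - 6.1806*k^4 + 8.402*k^3 + 1.6368*k^2 - 0.7546*k + 2.7876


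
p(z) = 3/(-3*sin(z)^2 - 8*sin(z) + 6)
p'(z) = 3*(6*sin(z)*cos(z) + 8*cos(z))/(-3*sin(z)^2 - 8*sin(z) + 6)^2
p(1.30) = -0.67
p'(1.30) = 0.55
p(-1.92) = 0.28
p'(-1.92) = -0.02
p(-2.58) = 0.32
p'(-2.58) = -0.14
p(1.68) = -0.61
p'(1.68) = -0.19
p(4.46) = 0.27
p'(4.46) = -0.01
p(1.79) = -0.64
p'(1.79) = -0.42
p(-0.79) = 0.30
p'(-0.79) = 0.08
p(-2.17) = 0.28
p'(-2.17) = -0.05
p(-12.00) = 3.56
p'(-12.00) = 39.90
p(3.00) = 0.62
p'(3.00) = -1.14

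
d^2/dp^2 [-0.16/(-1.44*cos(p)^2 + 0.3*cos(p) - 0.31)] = (-1.327104*(1 - cos(p)^2)^2 + 0.20736*cos(p)^3 - 0.392256*cos(p)^2 - 0.4296*cos(p) + 1.213056)/(1.44*cos(p)^2 - 0.3*cos(p) + 0.31)^3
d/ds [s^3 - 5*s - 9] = 3*s^2 - 5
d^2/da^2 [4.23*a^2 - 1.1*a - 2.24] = 8.46000000000000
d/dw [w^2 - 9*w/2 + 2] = 2*w - 9/2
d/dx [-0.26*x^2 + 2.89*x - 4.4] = 2.89 - 0.52*x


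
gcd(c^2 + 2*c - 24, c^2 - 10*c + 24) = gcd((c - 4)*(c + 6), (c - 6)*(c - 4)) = c - 4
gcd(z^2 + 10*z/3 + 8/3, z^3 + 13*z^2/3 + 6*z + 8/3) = z^2 + 10*z/3 + 8/3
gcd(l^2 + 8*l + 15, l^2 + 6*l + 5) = l + 5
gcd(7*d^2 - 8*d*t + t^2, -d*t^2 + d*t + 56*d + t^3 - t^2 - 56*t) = -d + t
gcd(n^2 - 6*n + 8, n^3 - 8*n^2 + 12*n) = n - 2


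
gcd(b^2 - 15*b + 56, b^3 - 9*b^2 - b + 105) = b - 7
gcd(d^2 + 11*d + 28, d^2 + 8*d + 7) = d + 7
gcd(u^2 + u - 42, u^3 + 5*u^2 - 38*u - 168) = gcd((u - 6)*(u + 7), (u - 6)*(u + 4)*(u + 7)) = u^2 + u - 42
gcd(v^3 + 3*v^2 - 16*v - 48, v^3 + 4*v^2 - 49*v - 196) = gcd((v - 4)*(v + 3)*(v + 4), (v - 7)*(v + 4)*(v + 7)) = v + 4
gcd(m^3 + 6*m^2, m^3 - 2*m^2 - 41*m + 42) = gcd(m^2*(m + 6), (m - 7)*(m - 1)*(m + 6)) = m + 6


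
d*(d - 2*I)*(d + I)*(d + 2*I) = d^4 + I*d^3 + 4*d^2 + 4*I*d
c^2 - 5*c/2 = c*(c - 5/2)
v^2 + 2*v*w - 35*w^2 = (v - 5*w)*(v + 7*w)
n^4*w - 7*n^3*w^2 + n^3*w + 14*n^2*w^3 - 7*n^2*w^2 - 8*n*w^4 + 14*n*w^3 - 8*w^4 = (n - 4*w)*(n - 2*w)*(n - w)*(n*w + w)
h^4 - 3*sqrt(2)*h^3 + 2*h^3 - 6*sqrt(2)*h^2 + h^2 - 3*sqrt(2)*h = h*(h + 1)^2*(h - 3*sqrt(2))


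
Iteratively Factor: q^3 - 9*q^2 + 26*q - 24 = (q - 2)*(q^2 - 7*q + 12) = (q - 3)*(q - 2)*(q - 4)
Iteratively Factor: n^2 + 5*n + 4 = (n + 4)*(n + 1)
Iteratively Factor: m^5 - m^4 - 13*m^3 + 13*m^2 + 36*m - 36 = (m - 1)*(m^4 - 13*m^2 + 36) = (m - 2)*(m - 1)*(m^3 + 2*m^2 - 9*m - 18) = (m - 3)*(m - 2)*(m - 1)*(m^2 + 5*m + 6) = (m - 3)*(m - 2)*(m - 1)*(m + 3)*(m + 2)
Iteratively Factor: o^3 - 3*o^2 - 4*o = (o - 4)*(o^2 + o) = o*(o - 4)*(o + 1)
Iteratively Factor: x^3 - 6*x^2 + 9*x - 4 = (x - 1)*(x^2 - 5*x + 4) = (x - 4)*(x - 1)*(x - 1)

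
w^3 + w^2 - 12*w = w*(w - 3)*(w + 4)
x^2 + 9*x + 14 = (x + 2)*(x + 7)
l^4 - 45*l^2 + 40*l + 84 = (l - 6)*(l - 2)*(l + 1)*(l + 7)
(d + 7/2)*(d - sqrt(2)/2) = d^2 - sqrt(2)*d/2 + 7*d/2 - 7*sqrt(2)/4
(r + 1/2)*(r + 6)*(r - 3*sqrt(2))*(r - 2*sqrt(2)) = r^4 - 5*sqrt(2)*r^3 + 13*r^3/2 - 65*sqrt(2)*r^2/2 + 15*r^2 - 15*sqrt(2)*r + 78*r + 36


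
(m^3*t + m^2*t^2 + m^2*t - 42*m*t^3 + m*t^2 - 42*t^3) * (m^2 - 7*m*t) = m^5*t - 6*m^4*t^2 + m^4*t - 49*m^3*t^3 - 6*m^3*t^2 + 294*m^2*t^4 - 49*m^2*t^3 + 294*m*t^4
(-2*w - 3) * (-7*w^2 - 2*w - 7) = 14*w^3 + 25*w^2 + 20*w + 21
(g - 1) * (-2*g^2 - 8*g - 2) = -2*g^3 - 6*g^2 + 6*g + 2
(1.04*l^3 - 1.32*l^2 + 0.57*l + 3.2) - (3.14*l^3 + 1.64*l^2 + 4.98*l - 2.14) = -2.1*l^3 - 2.96*l^2 - 4.41*l + 5.34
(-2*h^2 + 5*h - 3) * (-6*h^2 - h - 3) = 12*h^4 - 28*h^3 + 19*h^2 - 12*h + 9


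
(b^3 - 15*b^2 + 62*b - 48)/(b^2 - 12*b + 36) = (b^2 - 9*b + 8)/(b - 6)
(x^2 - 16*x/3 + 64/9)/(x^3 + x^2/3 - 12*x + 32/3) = (x - 8/3)/(x^2 + 3*x - 4)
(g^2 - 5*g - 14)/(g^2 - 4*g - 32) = (-g^2 + 5*g + 14)/(-g^2 + 4*g + 32)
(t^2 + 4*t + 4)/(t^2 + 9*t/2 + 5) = 2*(t + 2)/(2*t + 5)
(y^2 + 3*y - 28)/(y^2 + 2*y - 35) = (y - 4)/(y - 5)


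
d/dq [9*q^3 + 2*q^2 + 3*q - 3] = 27*q^2 + 4*q + 3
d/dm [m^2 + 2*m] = 2*m + 2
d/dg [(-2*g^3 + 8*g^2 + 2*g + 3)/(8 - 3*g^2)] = 2*(3*g^4 - 21*g^2 + 73*g + 8)/(9*g^4 - 48*g^2 + 64)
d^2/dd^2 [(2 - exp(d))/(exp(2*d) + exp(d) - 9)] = (-exp(4*d) + 9*exp(3*d) - 48*exp(2*d) + 65*exp(d) - 63)*exp(d)/(exp(6*d) + 3*exp(5*d) - 24*exp(4*d) - 53*exp(3*d) + 216*exp(2*d) + 243*exp(d) - 729)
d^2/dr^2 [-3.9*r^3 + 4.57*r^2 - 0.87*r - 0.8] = 9.14 - 23.4*r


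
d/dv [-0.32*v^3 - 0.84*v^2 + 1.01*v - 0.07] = -0.96*v^2 - 1.68*v + 1.01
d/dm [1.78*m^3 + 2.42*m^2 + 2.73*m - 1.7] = 5.34*m^2 + 4.84*m + 2.73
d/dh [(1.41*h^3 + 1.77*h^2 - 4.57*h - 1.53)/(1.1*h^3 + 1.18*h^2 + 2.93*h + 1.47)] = (-8.88178419700125e-16*h^5 - 0.283199999999999*h^4 + 18.3166*h^3 + 21.8458*h^2 + 8.8146*h - 2.235)/(1.21*h^6 + 2.596*h^5 + 7.8384*h^4 + 10.1488*h^3 + 12.0541*h^2 + 8.6142*h + 2.1609)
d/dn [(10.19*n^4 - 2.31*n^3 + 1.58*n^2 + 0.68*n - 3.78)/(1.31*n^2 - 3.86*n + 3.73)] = (26.6978*n^5 - 121.0263*n^4 + 169.868*n^3 - 32.8385*n^2 + 21.6904*n - 12.0544)/(1.7161*n^4 - 10.1132*n^3 + 24.6722*n^2 - 28.7956*n + 13.9129)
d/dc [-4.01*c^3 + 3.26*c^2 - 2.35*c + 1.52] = -12.03*c^2 + 6.52*c - 2.35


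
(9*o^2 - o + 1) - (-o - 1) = 9*o^2 + 2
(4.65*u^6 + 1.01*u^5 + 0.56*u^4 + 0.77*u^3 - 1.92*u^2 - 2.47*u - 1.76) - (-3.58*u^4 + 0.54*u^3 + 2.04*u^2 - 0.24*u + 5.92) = 4.65*u^6 + 1.01*u^5 + 4.14*u^4 + 0.23*u^3 - 3.96*u^2 - 2.23*u - 7.68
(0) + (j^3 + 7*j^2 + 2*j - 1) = j^3 + 7*j^2 + 2*j - 1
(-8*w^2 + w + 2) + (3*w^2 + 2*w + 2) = -5*w^2 + 3*w + 4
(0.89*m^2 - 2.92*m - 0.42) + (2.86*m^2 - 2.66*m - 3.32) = 3.75*m^2 - 5.58*m - 3.74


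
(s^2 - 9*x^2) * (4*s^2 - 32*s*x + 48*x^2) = 4*s^4 - 32*s^3*x + 12*s^2*x^2 + 288*s*x^3 - 432*x^4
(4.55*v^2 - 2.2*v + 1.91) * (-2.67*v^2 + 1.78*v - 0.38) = -12.1485*v^4 + 13.973*v^3 - 10.7447*v^2 + 4.2358*v - 0.7258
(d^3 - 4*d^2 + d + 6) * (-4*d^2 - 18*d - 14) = -4*d^5 - 2*d^4 + 54*d^3 + 14*d^2 - 122*d - 84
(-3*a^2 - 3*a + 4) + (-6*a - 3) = -3*a^2 - 9*a + 1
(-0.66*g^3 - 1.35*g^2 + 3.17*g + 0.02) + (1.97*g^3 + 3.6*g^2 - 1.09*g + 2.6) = 1.31*g^3 + 2.25*g^2 + 2.08*g + 2.62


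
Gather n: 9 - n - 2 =7 - n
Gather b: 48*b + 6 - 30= 48*b - 24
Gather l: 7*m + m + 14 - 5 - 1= 8*m + 8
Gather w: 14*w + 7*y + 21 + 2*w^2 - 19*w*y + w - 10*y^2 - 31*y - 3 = 2*w^2 + w*(15 - 19*y) - 10*y^2 - 24*y + 18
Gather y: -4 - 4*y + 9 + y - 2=3 - 3*y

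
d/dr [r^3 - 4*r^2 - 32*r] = 3*r^2 - 8*r - 32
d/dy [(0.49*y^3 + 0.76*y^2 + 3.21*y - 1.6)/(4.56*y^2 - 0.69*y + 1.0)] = (2.2344*y^4 - 0.6762*y^3 - 13.692*y^2 + 16.112*y + 2.106)/(20.7936*y^4 - 6.2928*y^3 + 9.5961*y^2 - 1.38*y + 1.0)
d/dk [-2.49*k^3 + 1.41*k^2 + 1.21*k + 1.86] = -7.47*k^2 + 2.82*k + 1.21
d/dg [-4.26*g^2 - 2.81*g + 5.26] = -8.52*g - 2.81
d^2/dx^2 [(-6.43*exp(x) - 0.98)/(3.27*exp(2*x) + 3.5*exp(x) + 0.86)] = (-68.755347*exp(4*x) + 31.6751819999999*exp(3*x) + 74.846376*exp(2*x) + 18.373124*exp(x) - 1.805828)*exp(x)/(34.965783*exp(6*x) + 112.27545*exp(5*x) + 147.760182*exp(4*x) + 101.9312*exp(3*x) + 38.860476*exp(2*x) + 7.7658*exp(x) + 0.636056)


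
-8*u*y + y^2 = y*(-8*u + y)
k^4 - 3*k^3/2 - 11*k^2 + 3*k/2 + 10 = (k - 4)*(k - 1)*(k + 1)*(k + 5/2)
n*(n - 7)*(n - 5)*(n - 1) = n^4 - 13*n^3 + 47*n^2 - 35*n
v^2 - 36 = (v - 6)*(v + 6)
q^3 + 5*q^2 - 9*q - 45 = (q - 3)*(q + 3)*(q + 5)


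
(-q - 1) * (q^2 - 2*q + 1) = -q^3 + q^2 + q - 1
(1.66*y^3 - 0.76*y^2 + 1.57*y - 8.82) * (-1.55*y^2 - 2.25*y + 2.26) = -2.573*y^5 - 2.557*y^4 + 3.0281*y^3 + 8.4209*y^2 + 23.3932*y - 19.9332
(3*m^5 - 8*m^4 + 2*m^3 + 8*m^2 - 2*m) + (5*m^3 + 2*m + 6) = 3*m^5 - 8*m^4 + 7*m^3 + 8*m^2 + 6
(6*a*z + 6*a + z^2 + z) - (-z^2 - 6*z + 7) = 6*a*z + 6*a + 2*z^2 + 7*z - 7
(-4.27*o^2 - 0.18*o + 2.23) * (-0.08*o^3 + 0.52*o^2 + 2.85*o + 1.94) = 0.3416*o^5 - 2.206*o^4 - 12.4415*o^3 - 7.6372*o^2 + 6.0063*o + 4.3262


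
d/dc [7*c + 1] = 7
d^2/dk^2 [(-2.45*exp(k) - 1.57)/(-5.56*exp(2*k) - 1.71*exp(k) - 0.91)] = (75.7383199999999*exp(4*k) + 170.843788*exp(3*k) - 29.595324*exp(2*k) - 30.995896*exp(k) - 0.414232)*exp(k)/(171.879616*exp(6*k) + 158.586768*exp(5*k) + 133.168116*exp(4*k) + 56.911707*exp(3*k) + 21.795501*exp(2*k) + 4.248153*exp(k) + 0.753571)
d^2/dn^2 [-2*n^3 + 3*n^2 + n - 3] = 6 - 12*n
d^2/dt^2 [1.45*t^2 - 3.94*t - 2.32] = 2.90000000000000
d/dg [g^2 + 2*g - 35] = 2*g + 2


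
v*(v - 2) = v^2 - 2*v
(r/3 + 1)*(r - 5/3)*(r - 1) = r^3/3 + r^2/9 - 19*r/9 + 5/3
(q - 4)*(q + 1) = q^2 - 3*q - 4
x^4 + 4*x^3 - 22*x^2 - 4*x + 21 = (x - 3)*(x - 1)*(x + 1)*(x + 7)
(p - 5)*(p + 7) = p^2 + 2*p - 35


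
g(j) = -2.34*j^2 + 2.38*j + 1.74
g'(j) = 2.38 - 4.68*j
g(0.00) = 1.74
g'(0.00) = 2.38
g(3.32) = -16.15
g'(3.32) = -13.16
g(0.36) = 2.29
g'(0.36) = 0.70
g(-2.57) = -19.83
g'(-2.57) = 14.41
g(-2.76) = -22.65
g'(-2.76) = 15.30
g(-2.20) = -14.82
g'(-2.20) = 12.68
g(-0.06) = 1.59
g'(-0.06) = 2.66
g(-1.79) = -10.02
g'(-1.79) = 10.76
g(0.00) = 1.74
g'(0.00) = 2.38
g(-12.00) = -363.78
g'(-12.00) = 58.54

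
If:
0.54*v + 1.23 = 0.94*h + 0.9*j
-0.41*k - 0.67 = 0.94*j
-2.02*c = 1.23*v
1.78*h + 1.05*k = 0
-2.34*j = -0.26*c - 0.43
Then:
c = -0.07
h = 1.20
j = 0.18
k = -2.04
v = 0.11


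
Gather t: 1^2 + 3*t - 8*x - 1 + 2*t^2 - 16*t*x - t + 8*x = 2*t^2 + t*(2 - 16*x)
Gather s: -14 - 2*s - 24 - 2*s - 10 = -4*s - 48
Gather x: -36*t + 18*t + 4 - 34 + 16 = -18*t - 14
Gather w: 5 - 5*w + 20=25 - 5*w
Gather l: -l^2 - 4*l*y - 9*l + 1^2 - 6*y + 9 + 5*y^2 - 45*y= -l^2 + l*(-4*y - 9) + 5*y^2 - 51*y + 10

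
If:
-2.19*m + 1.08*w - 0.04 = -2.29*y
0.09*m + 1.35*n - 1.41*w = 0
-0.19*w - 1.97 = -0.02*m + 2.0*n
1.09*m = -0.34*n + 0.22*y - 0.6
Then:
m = -0.22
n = -0.90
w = -0.88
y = 0.22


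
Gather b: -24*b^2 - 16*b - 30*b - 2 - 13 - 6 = -24*b^2 - 46*b - 21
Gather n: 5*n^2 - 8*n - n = 5*n^2 - 9*n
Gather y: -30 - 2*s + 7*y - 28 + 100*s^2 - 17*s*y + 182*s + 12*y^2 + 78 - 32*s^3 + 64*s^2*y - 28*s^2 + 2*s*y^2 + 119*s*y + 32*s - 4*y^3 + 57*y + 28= -32*s^3 + 72*s^2 + 212*s - 4*y^3 + y^2*(2*s + 12) + y*(64*s^2 + 102*s + 64) + 48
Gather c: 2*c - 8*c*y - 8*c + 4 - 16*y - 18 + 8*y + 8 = c*(-8*y - 6) - 8*y - 6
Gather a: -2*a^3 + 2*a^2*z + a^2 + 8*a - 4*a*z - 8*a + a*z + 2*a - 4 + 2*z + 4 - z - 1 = -2*a^3 + a^2*(2*z + 1) + a*(2 - 3*z) + z - 1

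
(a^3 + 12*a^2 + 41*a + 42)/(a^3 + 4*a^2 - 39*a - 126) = (a + 2)/(a - 6)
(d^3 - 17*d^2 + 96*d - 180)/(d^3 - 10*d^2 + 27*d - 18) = (d^2 - 11*d + 30)/(d^2 - 4*d + 3)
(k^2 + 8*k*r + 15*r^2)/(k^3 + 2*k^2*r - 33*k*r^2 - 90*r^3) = 1/(k - 6*r)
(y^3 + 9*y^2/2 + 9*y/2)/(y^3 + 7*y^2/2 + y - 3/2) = y*(2*y + 3)/(2*y^2 + y - 1)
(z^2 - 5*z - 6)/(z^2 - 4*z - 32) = (-z^2 + 5*z + 6)/(-z^2 + 4*z + 32)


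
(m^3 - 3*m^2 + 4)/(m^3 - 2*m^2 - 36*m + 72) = (m^2 - m - 2)/(m^2 - 36)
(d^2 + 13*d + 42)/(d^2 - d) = (d^2 + 13*d + 42)/(d*(d - 1))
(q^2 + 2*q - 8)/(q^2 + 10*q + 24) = (q - 2)/(q + 6)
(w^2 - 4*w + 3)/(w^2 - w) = (w - 3)/w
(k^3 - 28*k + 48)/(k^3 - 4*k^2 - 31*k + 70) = (k^2 + 2*k - 24)/(k^2 - 2*k - 35)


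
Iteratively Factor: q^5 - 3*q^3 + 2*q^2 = (q - 1)*(q^4 + q^3 - 2*q^2) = (q - 1)^2*(q^3 + 2*q^2) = q*(q - 1)^2*(q^2 + 2*q) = q*(q - 1)^2*(q + 2)*(q)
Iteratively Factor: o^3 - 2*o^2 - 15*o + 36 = (o + 4)*(o^2 - 6*o + 9) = (o - 3)*(o + 4)*(o - 3)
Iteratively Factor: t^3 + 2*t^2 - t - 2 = (t + 2)*(t^2 - 1) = (t - 1)*(t + 2)*(t + 1)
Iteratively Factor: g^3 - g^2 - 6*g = (g - 3)*(g^2 + 2*g) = (g - 3)*(g + 2)*(g)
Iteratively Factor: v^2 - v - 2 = (v + 1)*(v - 2)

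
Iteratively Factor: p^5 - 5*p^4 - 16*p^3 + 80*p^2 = (p - 5)*(p^4 - 16*p^2) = (p - 5)*(p + 4)*(p^3 - 4*p^2) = (p - 5)*(p - 4)*(p + 4)*(p^2) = p*(p - 5)*(p - 4)*(p + 4)*(p)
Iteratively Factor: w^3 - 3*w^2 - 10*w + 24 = (w + 3)*(w^2 - 6*w + 8) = (w - 4)*(w + 3)*(w - 2)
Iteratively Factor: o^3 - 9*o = (o - 3)*(o^2 + 3*o) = (o - 3)*(o + 3)*(o)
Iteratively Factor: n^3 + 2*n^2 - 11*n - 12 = (n - 3)*(n^2 + 5*n + 4) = (n - 3)*(n + 4)*(n + 1)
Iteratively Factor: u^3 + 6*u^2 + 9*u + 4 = (u + 1)*(u^2 + 5*u + 4) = (u + 1)^2*(u + 4)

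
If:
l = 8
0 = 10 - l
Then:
No Solution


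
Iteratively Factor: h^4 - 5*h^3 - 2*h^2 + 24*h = (h - 3)*(h^3 - 2*h^2 - 8*h) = (h - 4)*(h - 3)*(h^2 + 2*h) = (h - 4)*(h - 3)*(h + 2)*(h)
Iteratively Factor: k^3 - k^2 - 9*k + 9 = (k - 1)*(k^2 - 9) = (k - 1)*(k + 3)*(k - 3)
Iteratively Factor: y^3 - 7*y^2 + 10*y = (y)*(y^2 - 7*y + 10) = y*(y - 5)*(y - 2)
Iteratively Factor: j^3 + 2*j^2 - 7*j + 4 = (j - 1)*(j^2 + 3*j - 4) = (j - 1)^2*(j + 4)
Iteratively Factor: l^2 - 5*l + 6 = (l - 2)*(l - 3)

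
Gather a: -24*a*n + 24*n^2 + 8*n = -24*a*n + 24*n^2 + 8*n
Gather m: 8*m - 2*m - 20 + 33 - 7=6*m + 6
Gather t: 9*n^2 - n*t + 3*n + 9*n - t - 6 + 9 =9*n^2 + 12*n + t*(-n - 1) + 3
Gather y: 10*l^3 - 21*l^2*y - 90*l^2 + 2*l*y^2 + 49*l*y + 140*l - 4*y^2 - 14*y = 10*l^3 - 90*l^2 + 140*l + y^2*(2*l - 4) + y*(-21*l^2 + 49*l - 14)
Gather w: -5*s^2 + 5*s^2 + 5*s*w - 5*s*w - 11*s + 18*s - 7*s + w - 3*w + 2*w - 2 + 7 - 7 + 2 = 0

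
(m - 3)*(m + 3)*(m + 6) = m^3 + 6*m^2 - 9*m - 54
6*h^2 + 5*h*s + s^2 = (2*h + s)*(3*h + s)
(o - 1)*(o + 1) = o^2 - 1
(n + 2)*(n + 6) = n^2 + 8*n + 12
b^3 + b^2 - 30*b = b*(b - 5)*(b + 6)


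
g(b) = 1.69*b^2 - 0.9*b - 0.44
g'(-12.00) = -41.46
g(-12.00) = 253.72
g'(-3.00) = -11.04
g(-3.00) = 17.47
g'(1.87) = 5.42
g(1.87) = 3.79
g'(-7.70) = -26.93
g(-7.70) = 106.69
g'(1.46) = 4.03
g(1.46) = 1.85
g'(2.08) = 6.13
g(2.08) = 5.00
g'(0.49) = 0.76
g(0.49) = -0.48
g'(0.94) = 2.28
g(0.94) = 0.21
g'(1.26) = 3.36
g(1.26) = 1.11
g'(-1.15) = -4.79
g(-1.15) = 2.83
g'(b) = 3.38*b - 0.9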